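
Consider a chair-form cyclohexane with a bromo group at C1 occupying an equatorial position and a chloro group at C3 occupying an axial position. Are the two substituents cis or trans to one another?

C1 and C3 have the same parity, so their axial bonds point in the same direction.
With same-parity carbons, two substituents on the same face are both axial or both equatorial; opposite faces give one of each.
Here the groups are equatorial/axial → opposite face → trans.

trans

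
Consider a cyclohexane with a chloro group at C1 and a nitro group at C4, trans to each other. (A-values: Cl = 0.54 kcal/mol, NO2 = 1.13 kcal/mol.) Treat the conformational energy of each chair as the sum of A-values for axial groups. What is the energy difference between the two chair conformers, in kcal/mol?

C1 and C4 have opposite parity, so for the trans isomer the two substituents are e,e in one chair and a,a in the other.
Chair I (chloro axial, nitro axial): E = 1.67 kcal/mol.
Chair II (chloro equatorial, nitro equatorial): E = 0.00 kcal/mol.
ΔE = 1.67 − 0.00 = 1.67 kcal/mol; chair II is more stable.

1.67 kcal/mol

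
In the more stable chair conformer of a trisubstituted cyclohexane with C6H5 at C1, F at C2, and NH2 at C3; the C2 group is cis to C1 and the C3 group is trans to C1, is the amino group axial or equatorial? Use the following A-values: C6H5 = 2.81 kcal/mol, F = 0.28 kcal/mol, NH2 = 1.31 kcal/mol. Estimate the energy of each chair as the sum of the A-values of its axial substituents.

Chair I (phenyl axial, fluoro equatorial, amino equatorial): E = 2.81 kcal/mol.
Chair II (phenyl equatorial, fluoro axial, amino axial): E = 1.59 kcal/mol.
Chair II is the more stable (lower-energy) conformer, and in that chair the amino group is axial.

axial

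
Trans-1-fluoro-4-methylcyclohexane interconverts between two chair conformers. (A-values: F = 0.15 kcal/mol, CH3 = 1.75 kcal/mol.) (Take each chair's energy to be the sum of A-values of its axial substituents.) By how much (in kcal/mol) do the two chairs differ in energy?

1.90 kcal/mol

C1 and C4 have opposite parity, so for the trans isomer the two substituents are e,e in one chair and a,a in the other.
Chair I (fluoro axial, methyl axial): E = 1.90 kcal/mol.
Chair II (fluoro equatorial, methyl equatorial): E = 0.00 kcal/mol.
ΔE = 1.90 − 0.00 = 1.90 kcal/mol; chair II is more stable.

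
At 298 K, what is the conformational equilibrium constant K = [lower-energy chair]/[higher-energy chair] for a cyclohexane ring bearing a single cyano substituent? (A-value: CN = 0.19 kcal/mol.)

One chair has the cyano group axial (E = 0.19 kcal/mol) and the other has it equatorial (E = 0).
ΔG = 0.19 kcal/mol between the two chairs.
K = exp(ΔG/RT) with R = 1.987×10⁻³ kcal mol⁻¹ K⁻¹ and T = 298 K gives K ≈ 1.38.

K ≈ 1.38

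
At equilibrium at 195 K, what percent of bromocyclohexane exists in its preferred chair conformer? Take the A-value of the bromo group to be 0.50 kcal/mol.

One chair has the bromo group axial (E = 0.50 kcal/mol) and the other has it equatorial (E = 0).
ΔG = 0.50 kcal/mol between the two chairs.
K = exp(ΔG/RT) with R = 1.987×10⁻³ kcal mol⁻¹ K⁻¹ and T = 195 K gives K ≈ 3.63.
Fraction in the lower-energy chair = K/(K+1) = 78.4%.

78.4%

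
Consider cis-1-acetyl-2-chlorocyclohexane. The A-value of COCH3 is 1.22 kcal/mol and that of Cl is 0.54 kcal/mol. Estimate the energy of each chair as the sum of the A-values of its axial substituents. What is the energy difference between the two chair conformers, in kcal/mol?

C1 and C2 have opposite parity, so for the cis isomer the two substituents are one axial and one equatorial in each chair.
Chair I (acetyl axial, chloro equatorial): E = 1.22 kcal/mol.
Chair II (acetyl equatorial, chloro axial): E = 0.54 kcal/mol.
ΔE = 1.22 − 0.54 = 0.68 kcal/mol; chair II is more stable.

0.68 kcal/mol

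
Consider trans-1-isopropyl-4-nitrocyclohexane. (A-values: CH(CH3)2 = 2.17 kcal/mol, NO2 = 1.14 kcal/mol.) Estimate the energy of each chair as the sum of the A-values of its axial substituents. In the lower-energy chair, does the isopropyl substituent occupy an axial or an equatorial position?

equatorial

C1 and C4 have opposite parity, so for the trans isomer the two substituents are e,e in one chair and a,a in the other.
Chair I (isopropyl axial, nitro axial): E = 3.31 kcal/mol.
Chair II (isopropyl equatorial, nitro equatorial): E = 0.00 kcal/mol.
Chair II is the more stable (lower-energy) conformer, and in that chair the isopropyl group is equatorial.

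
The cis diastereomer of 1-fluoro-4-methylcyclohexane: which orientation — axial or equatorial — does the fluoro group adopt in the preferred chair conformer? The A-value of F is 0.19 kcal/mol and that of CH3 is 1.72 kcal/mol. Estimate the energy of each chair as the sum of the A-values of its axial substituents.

C1 and C4 have opposite parity, so for the cis isomer the two substituents are one axial and one equatorial in each chair.
Chair I (fluoro axial, methyl equatorial): E = 0.19 kcal/mol.
Chair II (fluoro equatorial, methyl axial): E = 1.72 kcal/mol.
Chair I is the more stable (lower-energy) conformer, and in that chair the fluoro group is axial.

axial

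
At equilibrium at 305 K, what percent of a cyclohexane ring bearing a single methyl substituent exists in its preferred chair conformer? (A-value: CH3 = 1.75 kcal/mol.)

94.7%

One chair has the methyl group axial (E = 1.75 kcal/mol) and the other has it equatorial (E = 0).
ΔG = 1.75 kcal/mol between the two chairs.
K = exp(ΔG/RT) with R = 1.987×10⁻³ kcal mol⁻¹ K⁻¹ and T = 305 K gives K ≈ 18.
Fraction in the lower-energy chair = K/(K+1) = 94.7%.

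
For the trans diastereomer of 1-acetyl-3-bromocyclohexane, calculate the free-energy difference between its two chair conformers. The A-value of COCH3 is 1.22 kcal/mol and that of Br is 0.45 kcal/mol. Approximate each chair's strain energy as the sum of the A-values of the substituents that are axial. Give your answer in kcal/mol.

0.77 kcal/mol

C1 and C3 have the same parity, so for the trans isomer the two substituents are one axial and one equatorial in each chair.
Chair I (acetyl axial, bromo equatorial): E = 1.22 kcal/mol.
Chair II (acetyl equatorial, bromo axial): E = 0.45 kcal/mol.
ΔE = 1.22 − 0.45 = 0.77 kcal/mol; chair II is more stable.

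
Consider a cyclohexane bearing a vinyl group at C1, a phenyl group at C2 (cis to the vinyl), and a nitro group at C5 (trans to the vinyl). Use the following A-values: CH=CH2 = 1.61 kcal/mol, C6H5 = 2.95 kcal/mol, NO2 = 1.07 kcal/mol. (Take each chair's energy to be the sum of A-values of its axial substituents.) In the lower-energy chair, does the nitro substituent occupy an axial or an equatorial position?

equatorial

Chair I (vinyl axial, phenyl equatorial, nitro equatorial): E = 1.61 kcal/mol.
Chair II (vinyl equatorial, phenyl axial, nitro axial): E = 4.02 kcal/mol.
Chair I is the more stable (lower-energy) conformer, and in that chair the nitro group is equatorial.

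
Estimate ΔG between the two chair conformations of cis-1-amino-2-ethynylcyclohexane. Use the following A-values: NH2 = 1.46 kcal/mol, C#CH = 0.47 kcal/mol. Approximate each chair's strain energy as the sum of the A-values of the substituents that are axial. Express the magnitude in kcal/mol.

0.99 kcal/mol

C1 and C2 have opposite parity, so for the cis isomer the two substituents are one axial and one equatorial in each chair.
Chair I (amino axial, ethynyl equatorial): E = 1.46 kcal/mol.
Chair II (amino equatorial, ethynyl axial): E = 0.47 kcal/mol.
ΔE = 1.46 − 0.47 = 0.99 kcal/mol; chair II is more stable.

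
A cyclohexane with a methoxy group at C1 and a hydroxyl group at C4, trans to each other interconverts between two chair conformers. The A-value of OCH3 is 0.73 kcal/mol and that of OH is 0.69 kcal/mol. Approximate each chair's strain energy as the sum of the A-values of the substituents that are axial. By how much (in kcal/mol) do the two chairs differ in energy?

1.42 kcal/mol

C1 and C4 have opposite parity, so for the trans isomer the two substituents are e,e in one chair and a,a in the other.
Chair I (methoxy axial, hydroxyl axial): E = 1.42 kcal/mol.
Chair II (methoxy equatorial, hydroxyl equatorial): E = 0.00 kcal/mol.
ΔE = 1.42 − 0.00 = 1.42 kcal/mol; chair II is more stable.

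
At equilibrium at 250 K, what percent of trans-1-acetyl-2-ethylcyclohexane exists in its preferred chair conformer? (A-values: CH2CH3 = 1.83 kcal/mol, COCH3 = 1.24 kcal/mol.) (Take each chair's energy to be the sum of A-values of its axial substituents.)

99.8%

C1 and C2 have opposite parity, so for the trans isomer the two substituents are e,e in one chair and a,a in the other.
Chair I (ethyl axial, acetyl axial): E = 3.07 kcal/mol; chair II (ethyl equatorial, acetyl equatorial): E = 0.00 kcal/mol.
ΔG = 3.07 kcal/mol between the two chairs.
K = exp(ΔG/RT) with R = 1.987×10⁻³ kcal mol⁻¹ K⁻¹ and T = 250 K gives K ≈ 483.
Fraction in the lower-energy chair = K/(K+1) = 99.8%.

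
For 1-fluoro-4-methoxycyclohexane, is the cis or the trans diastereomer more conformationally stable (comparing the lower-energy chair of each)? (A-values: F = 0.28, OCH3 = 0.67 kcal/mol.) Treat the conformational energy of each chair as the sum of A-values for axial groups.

At 1,4 positions (parity opposite): cis → (a,e or e,a); trans → (e,e or a,a).
Best chair for cis: E = 0.28 kcal/mol; best chair for trans: E = 0.00 kcal/mol.
The trans isomer is lower by 0.28 kcal/mol.

trans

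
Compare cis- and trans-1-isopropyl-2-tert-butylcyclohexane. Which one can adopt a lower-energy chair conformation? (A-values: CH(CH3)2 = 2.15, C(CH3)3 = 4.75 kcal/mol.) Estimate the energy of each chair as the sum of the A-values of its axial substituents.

trans

At 1,2 positions (parity opposite): cis → (a,e or e,a); trans → (e,e or a,a).
Best chair for cis: E = 2.15 kcal/mol; best chair for trans: E = 0.00 kcal/mol.
The trans isomer is lower by 2.15 kcal/mol.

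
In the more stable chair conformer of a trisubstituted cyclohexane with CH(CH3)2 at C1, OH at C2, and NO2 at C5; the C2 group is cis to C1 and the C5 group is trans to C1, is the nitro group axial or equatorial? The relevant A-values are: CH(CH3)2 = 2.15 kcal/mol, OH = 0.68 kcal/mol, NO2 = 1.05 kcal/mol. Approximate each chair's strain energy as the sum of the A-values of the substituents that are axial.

Chair I (isopropyl axial, hydroxyl equatorial, nitro equatorial): E = 2.15 kcal/mol.
Chair II (isopropyl equatorial, hydroxyl axial, nitro axial): E = 1.73 kcal/mol.
Chair II is the more stable (lower-energy) conformer, and in that chair the nitro group is axial.

axial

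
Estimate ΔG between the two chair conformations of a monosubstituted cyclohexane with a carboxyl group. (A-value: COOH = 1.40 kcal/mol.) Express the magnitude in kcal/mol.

A monosubstituted cyclohexane has one chair with the carboxyl group axial (E = A = 1.40 kcal/mol) and one with it equatorial (E = 0).
ΔE = 1.40 − 0 = 1.40 kcal/mol.

1.40 kcal/mol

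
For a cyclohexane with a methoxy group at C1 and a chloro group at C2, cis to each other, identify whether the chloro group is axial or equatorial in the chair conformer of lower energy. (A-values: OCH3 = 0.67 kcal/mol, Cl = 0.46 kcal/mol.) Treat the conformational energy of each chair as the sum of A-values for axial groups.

axial

C1 and C2 have opposite parity, so for the cis isomer the two substituents are one axial and one equatorial in each chair.
Chair I (methoxy axial, chloro equatorial): E = 0.67 kcal/mol.
Chair II (methoxy equatorial, chloro axial): E = 0.46 kcal/mol.
Chair II is the more stable (lower-energy) conformer, and in that chair the chloro group is axial.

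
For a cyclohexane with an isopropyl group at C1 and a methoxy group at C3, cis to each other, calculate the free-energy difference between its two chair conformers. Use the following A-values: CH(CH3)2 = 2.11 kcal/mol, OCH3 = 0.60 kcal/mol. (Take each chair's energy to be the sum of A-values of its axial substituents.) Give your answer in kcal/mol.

2.71 kcal/mol

C1 and C3 have the same parity, so for the cis isomer the two substituents are e,e in one chair and a,a in the other.
Chair I (isopropyl axial, methoxy axial): E = 2.71 kcal/mol.
Chair II (isopropyl equatorial, methoxy equatorial): E = 0.00 kcal/mol.
ΔE = 2.71 − 0.00 = 2.71 kcal/mol; chair II is more stable.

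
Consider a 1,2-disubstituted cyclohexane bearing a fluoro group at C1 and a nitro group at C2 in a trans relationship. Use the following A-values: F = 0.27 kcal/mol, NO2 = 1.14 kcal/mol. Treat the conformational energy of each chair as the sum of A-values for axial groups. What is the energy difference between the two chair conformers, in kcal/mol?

1.41 kcal/mol

C1 and C2 have opposite parity, so for the trans isomer the two substituents are e,e in one chair and a,a in the other.
Chair I (fluoro axial, nitro axial): E = 1.41 kcal/mol.
Chair II (fluoro equatorial, nitro equatorial): E = 0.00 kcal/mol.
ΔE = 1.41 − 0.00 = 1.41 kcal/mol; chair II is more stable.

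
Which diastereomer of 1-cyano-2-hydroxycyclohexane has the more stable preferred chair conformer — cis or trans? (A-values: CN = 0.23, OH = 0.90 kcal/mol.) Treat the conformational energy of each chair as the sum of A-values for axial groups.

trans

At 1,2 positions (parity opposite): cis → (a,e or e,a); trans → (e,e or a,a).
Best chair for cis: E = 0.23 kcal/mol; best chair for trans: E = 0.00 kcal/mol.
The trans isomer is lower by 0.23 kcal/mol.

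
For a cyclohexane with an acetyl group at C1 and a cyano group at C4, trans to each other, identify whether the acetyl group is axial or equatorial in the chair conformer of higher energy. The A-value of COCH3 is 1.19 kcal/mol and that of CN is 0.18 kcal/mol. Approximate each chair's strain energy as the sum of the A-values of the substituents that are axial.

C1 and C4 have opposite parity, so for the trans isomer the two substituents are e,e in one chair and a,a in the other.
Chair I (acetyl axial, cyano axial): E = 1.37 kcal/mol.
Chair II (acetyl equatorial, cyano equatorial): E = 0.00 kcal/mol.
Chair I is the less stable (higher-energy) conformer, and in that chair the acetyl group is axial.

axial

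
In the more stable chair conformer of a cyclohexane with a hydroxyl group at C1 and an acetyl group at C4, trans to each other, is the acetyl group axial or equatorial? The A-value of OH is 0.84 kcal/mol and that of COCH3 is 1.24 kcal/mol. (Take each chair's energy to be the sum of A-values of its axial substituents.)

equatorial

C1 and C4 have opposite parity, so for the trans isomer the two substituents are e,e in one chair and a,a in the other.
Chair I (hydroxyl axial, acetyl axial): E = 2.08 kcal/mol.
Chair II (hydroxyl equatorial, acetyl equatorial): E = 0.00 kcal/mol.
Chair II is the more stable (lower-energy) conformer, and in that chair the acetyl group is equatorial.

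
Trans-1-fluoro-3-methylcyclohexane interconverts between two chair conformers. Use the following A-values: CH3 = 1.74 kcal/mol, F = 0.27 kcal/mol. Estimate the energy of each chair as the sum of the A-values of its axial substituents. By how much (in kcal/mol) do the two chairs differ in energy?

1.47 kcal/mol

C1 and C3 have the same parity, so for the trans isomer the two substituents are one axial and one equatorial in each chair.
Chair I (methyl axial, fluoro equatorial): E = 1.74 kcal/mol.
Chair II (methyl equatorial, fluoro axial): E = 0.27 kcal/mol.
ΔE = 1.74 − 0.27 = 1.47 kcal/mol; chair II is more stable.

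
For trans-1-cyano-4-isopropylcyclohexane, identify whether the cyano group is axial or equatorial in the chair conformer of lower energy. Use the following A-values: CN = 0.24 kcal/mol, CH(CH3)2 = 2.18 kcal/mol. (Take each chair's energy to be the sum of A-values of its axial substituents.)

equatorial

C1 and C4 have opposite parity, so for the trans isomer the two substituents are e,e in one chair and a,a in the other.
Chair I (cyano axial, isopropyl axial): E = 2.42 kcal/mol.
Chair II (cyano equatorial, isopropyl equatorial): E = 0.00 kcal/mol.
Chair II is the more stable (lower-energy) conformer, and in that chair the cyano group is equatorial.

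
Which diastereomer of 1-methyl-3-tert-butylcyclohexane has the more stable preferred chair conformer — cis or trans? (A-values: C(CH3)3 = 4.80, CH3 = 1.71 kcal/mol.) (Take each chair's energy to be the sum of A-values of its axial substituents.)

cis

At 1,3 positions (parity same): cis → (e,e or a,a); trans → (a,e or e,a).
Best chair for cis: E = 0.00 kcal/mol; best chair for trans: E = 1.71 kcal/mol.
The cis isomer is lower by 1.71 kcal/mol.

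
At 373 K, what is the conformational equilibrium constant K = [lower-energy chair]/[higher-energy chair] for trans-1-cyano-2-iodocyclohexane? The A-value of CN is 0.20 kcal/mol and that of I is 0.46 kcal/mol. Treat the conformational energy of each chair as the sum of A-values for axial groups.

C1 and C2 have opposite parity, so for the trans isomer the two substituents are e,e in one chair and a,a in the other.
Chair I (cyano axial, iodo axial): E = 0.66 kcal/mol; chair II (cyano equatorial, iodo equatorial): E = 0.00 kcal/mol.
ΔG = 0.66 kcal/mol between the two chairs.
K = exp(ΔG/RT) with R = 1.987×10⁻³ kcal mol⁻¹ K⁻¹ and T = 373 K gives K ≈ 2.44.

K ≈ 2.44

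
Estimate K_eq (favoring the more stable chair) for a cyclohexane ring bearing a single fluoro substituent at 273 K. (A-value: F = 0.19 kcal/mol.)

K ≈ 1.42

One chair has the fluoro group axial (E = 0.19 kcal/mol) and the other has it equatorial (E = 0).
ΔG = 0.19 kcal/mol between the two chairs.
K = exp(ΔG/RT) with R = 1.987×10⁻³ kcal mol⁻¹ K⁻¹ and T = 273 K gives K ≈ 1.42.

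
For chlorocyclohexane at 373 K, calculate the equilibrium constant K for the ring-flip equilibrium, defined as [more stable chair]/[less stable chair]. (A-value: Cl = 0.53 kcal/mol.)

K ≈ 2.04

One chair has the chloro group axial (E = 0.53 kcal/mol) and the other has it equatorial (E = 0).
ΔG = 0.53 kcal/mol between the two chairs.
K = exp(ΔG/RT) with R = 1.987×10⁻³ kcal mol⁻¹ K⁻¹ and T = 373 K gives K ≈ 2.04.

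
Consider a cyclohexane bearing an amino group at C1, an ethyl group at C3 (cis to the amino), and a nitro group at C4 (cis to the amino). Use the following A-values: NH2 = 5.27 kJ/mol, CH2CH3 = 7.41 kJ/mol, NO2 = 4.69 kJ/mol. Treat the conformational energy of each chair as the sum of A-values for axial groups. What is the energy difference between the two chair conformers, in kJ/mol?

Chair I (amino axial, ethyl axial, nitro equatorial): E = 12.68 kJ/mol.
Chair II (amino equatorial, ethyl equatorial, nitro axial): E = 4.69 kJ/mol.
ΔE = 12.68 − 4.69 = 7.99 kJ/mol; chair II is more stable.

7.99 kJ/mol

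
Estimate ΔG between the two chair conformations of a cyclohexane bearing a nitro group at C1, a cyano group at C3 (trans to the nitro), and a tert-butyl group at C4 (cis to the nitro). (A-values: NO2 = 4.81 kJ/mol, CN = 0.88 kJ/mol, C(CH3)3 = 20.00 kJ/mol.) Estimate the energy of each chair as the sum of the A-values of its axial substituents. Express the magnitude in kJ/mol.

16.07 kJ/mol

Chair I (nitro axial, cyano equatorial, tert-butyl equatorial): E = 4.81 kJ/mol.
Chair II (nitro equatorial, cyano axial, tert-butyl axial): E = 20.88 kJ/mol.
ΔE = 20.88 − 4.81 = 16.07 kJ/mol; chair I is more stable.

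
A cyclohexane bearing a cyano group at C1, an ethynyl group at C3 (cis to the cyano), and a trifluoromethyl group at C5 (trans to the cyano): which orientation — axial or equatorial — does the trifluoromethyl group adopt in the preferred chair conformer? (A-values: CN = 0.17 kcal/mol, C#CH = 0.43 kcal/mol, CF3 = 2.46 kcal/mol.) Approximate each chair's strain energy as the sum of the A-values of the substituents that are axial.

Chair I (cyano axial, ethynyl axial, trifluoromethyl equatorial): E = 0.60 kcal/mol.
Chair II (cyano equatorial, ethynyl equatorial, trifluoromethyl axial): E = 2.46 kcal/mol.
Chair I is the more stable (lower-energy) conformer, and in that chair the trifluoromethyl group is equatorial.

equatorial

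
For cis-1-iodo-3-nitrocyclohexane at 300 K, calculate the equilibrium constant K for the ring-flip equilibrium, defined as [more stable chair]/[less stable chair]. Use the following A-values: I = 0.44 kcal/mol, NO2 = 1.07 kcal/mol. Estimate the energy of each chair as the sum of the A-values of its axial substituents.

C1 and C3 have the same parity, so for the cis isomer the two substituents are e,e in one chair and a,a in the other.
Chair I (iodo axial, nitro axial): E = 1.51 kcal/mol; chair II (iodo equatorial, nitro equatorial): E = 0.00 kcal/mol.
ΔG = 1.51 kcal/mol between the two chairs.
K = exp(ΔG/RT) with R = 1.987×10⁻³ kcal mol⁻¹ K⁻¹ and T = 300 K gives K ≈ 12.6.

K ≈ 12.6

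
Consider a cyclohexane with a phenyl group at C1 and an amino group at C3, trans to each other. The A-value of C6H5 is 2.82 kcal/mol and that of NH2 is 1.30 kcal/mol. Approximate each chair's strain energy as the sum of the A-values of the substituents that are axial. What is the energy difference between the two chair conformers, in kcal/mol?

C1 and C3 have the same parity, so for the trans isomer the two substituents are one axial and one equatorial in each chair.
Chair I (phenyl axial, amino equatorial): E = 2.82 kcal/mol.
Chair II (phenyl equatorial, amino axial): E = 1.30 kcal/mol.
ΔE = 2.82 − 1.30 = 1.52 kcal/mol; chair II is more stable.

1.52 kcal/mol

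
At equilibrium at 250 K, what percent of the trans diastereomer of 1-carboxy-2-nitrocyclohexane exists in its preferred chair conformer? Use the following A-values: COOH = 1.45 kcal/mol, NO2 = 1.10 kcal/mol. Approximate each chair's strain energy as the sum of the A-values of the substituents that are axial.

C1 and C2 have opposite parity, so for the trans isomer the two substituents are e,e in one chair and a,a in the other.
Chair I (carboxyl axial, nitro axial): E = 2.55 kcal/mol; chair II (carboxyl equatorial, nitro equatorial): E = 0.00 kcal/mol.
ΔG = 2.55 kcal/mol between the two chairs.
K = exp(ΔG/RT) with R = 1.987×10⁻³ kcal mol⁻¹ K⁻¹ and T = 250 K gives K ≈ 170.
Fraction in the lower-energy chair = K/(K+1) = 99.4%.

99.4%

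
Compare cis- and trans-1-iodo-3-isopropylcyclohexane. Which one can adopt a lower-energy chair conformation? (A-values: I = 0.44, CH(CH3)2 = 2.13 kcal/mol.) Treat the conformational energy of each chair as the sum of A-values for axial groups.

At 1,3 positions (parity same): cis → (e,e or a,a); trans → (a,e or e,a).
Best chair for cis: E = 0.00 kcal/mol; best chair for trans: E = 0.44 kcal/mol.
The cis isomer is lower by 0.44 kcal/mol.

cis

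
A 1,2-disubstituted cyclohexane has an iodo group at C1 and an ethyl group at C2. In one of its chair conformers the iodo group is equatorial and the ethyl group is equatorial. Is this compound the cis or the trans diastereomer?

C1 and C2 have opposite parity, so their axial bonds point in opposite directions.
With opposite-parity carbons, two substituents on the same face are one axial and one equatorial; opposite faces give both axial or both equatorial.
Here the groups are equatorial/equatorial → opposite face → trans.

trans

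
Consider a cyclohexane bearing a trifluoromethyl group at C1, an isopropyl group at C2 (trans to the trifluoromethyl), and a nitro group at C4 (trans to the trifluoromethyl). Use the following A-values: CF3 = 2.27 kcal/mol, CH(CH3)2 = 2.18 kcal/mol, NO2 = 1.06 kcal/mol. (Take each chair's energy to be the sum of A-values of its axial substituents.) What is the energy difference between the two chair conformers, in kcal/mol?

5.51 kcal/mol

Chair I (trifluoromethyl axial, isopropyl axial, nitro axial): E = 5.51 kcal/mol.
Chair II (trifluoromethyl equatorial, isopropyl equatorial, nitro equatorial): E = 0.00 kcal/mol.
ΔE = 5.51 − 0.00 = 5.51 kcal/mol; chair II is more stable.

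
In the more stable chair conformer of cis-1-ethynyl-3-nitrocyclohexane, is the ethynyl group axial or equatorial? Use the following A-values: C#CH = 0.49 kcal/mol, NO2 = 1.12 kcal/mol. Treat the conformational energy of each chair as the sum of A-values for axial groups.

equatorial

C1 and C3 have the same parity, so for the cis isomer the two substituents are e,e in one chair and a,a in the other.
Chair I (ethynyl axial, nitro axial): E = 1.61 kcal/mol.
Chair II (ethynyl equatorial, nitro equatorial): E = 0.00 kcal/mol.
Chair II is the more stable (lower-energy) conformer, and in that chair the ethynyl group is equatorial.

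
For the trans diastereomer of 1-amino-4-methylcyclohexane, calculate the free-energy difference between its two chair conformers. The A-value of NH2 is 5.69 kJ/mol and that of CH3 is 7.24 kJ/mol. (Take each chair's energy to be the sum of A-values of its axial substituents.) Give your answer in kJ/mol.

C1 and C4 have opposite parity, so for the trans isomer the two substituents are e,e in one chair and a,a in the other.
Chair I (amino axial, methyl axial): E = 12.93 kJ/mol.
Chair II (amino equatorial, methyl equatorial): E = 0.00 kJ/mol.
ΔE = 12.93 − 0.00 = 12.93 kJ/mol; chair II is more stable.

12.93 kJ/mol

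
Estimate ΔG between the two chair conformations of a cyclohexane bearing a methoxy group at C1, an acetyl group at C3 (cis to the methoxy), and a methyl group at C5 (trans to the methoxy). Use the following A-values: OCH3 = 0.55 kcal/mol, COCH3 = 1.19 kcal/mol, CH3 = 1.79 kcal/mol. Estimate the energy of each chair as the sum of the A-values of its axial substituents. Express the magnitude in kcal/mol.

0.05 kcal/mol

Chair I (methoxy axial, acetyl axial, methyl equatorial): E = 1.74 kcal/mol.
Chair II (methoxy equatorial, acetyl equatorial, methyl axial): E = 1.79 kcal/mol.
ΔE = 1.79 − 1.74 = 0.05 kcal/mol; chair I is more stable.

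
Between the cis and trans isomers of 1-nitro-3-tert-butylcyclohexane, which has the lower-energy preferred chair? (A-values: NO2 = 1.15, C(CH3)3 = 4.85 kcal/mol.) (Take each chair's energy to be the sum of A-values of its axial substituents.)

At 1,3 positions (parity same): cis → (e,e or a,a); trans → (a,e or e,a).
Best chair for cis: E = 0.00 kcal/mol; best chair for trans: E = 1.15 kcal/mol.
The cis isomer is lower by 1.15 kcal/mol.

cis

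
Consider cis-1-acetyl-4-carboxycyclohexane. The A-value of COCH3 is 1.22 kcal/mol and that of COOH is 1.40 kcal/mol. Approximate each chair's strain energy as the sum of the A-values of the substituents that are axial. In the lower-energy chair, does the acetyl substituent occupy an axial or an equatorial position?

axial

C1 and C4 have opposite parity, so for the cis isomer the two substituents are one axial and one equatorial in each chair.
Chair I (acetyl axial, carboxyl equatorial): E = 1.22 kcal/mol.
Chair II (acetyl equatorial, carboxyl axial): E = 1.40 kcal/mol.
Chair I is the more stable (lower-energy) conformer, and in that chair the acetyl group is axial.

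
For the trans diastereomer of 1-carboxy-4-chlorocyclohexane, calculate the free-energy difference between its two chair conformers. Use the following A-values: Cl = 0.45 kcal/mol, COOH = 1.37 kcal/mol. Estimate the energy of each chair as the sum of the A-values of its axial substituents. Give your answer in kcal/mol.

1.82 kcal/mol

C1 and C4 have opposite parity, so for the trans isomer the two substituents are e,e in one chair and a,a in the other.
Chair I (chloro axial, carboxyl axial): E = 1.82 kcal/mol.
Chair II (chloro equatorial, carboxyl equatorial): E = 0.00 kcal/mol.
ΔE = 1.82 − 0.00 = 1.82 kcal/mol; chair II is more stable.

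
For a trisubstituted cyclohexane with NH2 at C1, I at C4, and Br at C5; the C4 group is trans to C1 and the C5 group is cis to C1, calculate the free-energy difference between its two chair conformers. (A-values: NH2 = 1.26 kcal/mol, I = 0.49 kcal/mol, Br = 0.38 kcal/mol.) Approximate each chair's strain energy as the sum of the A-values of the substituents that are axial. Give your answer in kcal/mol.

2.13 kcal/mol

Chair I (amino axial, iodo axial, bromo axial): E = 2.13 kcal/mol.
Chair II (amino equatorial, iodo equatorial, bromo equatorial): E = 0.00 kcal/mol.
ΔE = 2.13 − 0.00 = 2.13 kcal/mol; chair II is more stable.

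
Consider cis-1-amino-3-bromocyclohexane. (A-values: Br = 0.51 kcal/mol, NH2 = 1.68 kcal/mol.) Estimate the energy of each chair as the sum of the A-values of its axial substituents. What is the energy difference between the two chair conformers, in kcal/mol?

2.19 kcal/mol

C1 and C3 have the same parity, so for the cis isomer the two substituents are e,e in one chair and a,a in the other.
Chair I (bromo axial, amino axial): E = 2.19 kcal/mol.
Chair II (bromo equatorial, amino equatorial): E = 0.00 kcal/mol.
ΔE = 2.19 − 0.00 = 2.19 kcal/mol; chair II is more stable.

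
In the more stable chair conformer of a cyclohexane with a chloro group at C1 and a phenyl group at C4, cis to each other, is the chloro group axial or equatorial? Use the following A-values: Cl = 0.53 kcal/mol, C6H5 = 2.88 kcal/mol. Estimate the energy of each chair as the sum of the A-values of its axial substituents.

C1 and C4 have opposite parity, so for the cis isomer the two substituents are one axial and one equatorial in each chair.
Chair I (chloro axial, phenyl equatorial): E = 0.53 kcal/mol.
Chair II (chloro equatorial, phenyl axial): E = 2.88 kcal/mol.
Chair I is the more stable (lower-energy) conformer, and in that chair the chloro group is axial.

axial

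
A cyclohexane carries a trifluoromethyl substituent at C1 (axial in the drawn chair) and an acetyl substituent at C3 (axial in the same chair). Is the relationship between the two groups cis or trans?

cis

C1 and C3 have the same parity, so their axial bonds point in the same direction.
With same-parity carbons, two substituents on the same face are both axial or both equatorial; opposite faces give one of each.
Here the groups are axial/axial → same face → cis.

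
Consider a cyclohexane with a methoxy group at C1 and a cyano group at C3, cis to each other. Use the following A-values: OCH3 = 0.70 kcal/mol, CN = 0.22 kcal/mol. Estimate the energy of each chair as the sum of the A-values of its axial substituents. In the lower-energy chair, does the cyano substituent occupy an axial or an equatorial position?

C1 and C3 have the same parity, so for the cis isomer the two substituents are e,e in one chair and a,a in the other.
Chair I (methoxy axial, cyano axial): E = 0.92 kcal/mol.
Chair II (methoxy equatorial, cyano equatorial): E = 0.00 kcal/mol.
Chair II is the more stable (lower-energy) conformer, and in that chair the cyano group is equatorial.

equatorial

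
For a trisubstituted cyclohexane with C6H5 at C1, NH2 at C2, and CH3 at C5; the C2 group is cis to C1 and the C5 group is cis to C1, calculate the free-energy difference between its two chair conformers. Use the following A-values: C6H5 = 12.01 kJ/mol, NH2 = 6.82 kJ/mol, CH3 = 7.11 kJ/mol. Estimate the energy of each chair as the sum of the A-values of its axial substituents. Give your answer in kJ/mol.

12.30 kJ/mol

Chair I (phenyl axial, amino equatorial, methyl axial): E = 19.12 kJ/mol.
Chair II (phenyl equatorial, amino axial, methyl equatorial): E = 6.82 kJ/mol.
ΔE = 19.12 − 6.82 = 12.30 kJ/mol; chair II is more stable.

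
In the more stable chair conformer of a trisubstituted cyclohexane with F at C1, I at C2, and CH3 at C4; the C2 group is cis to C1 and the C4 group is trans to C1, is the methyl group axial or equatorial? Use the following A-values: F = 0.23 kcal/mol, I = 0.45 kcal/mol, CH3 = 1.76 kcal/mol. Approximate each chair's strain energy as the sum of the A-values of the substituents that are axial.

equatorial

Chair I (fluoro axial, iodo equatorial, methyl axial): E = 1.99 kcal/mol.
Chair II (fluoro equatorial, iodo axial, methyl equatorial): E = 0.45 kcal/mol.
Chair II is the more stable (lower-energy) conformer, and in that chair the methyl group is equatorial.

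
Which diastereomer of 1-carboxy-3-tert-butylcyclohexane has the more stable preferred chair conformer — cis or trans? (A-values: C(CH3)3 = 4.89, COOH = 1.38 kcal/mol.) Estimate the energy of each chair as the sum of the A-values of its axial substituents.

At 1,3 positions (parity same): cis → (e,e or a,a); trans → (a,e or e,a).
Best chair for cis: E = 0.00 kcal/mol; best chair for trans: E = 1.38 kcal/mol.
The cis isomer is lower by 1.38 kcal/mol.

cis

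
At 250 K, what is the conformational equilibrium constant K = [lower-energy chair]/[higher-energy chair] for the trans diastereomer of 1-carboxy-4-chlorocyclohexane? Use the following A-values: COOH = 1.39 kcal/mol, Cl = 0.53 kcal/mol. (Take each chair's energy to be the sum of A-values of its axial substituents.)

C1 and C4 have opposite parity, so for the trans isomer the two substituents are e,e in one chair and a,a in the other.
Chair I (carboxyl axial, chloro axial): E = 1.92 kcal/mol; chair II (carboxyl equatorial, chloro equatorial): E = 0.00 kcal/mol.
ΔG = 1.92 kcal/mol between the two chairs.
K = exp(ΔG/RT) with R = 1.987×10⁻³ kcal mol⁻¹ K⁻¹ and T = 250 K gives K ≈ 47.7.

K ≈ 47.7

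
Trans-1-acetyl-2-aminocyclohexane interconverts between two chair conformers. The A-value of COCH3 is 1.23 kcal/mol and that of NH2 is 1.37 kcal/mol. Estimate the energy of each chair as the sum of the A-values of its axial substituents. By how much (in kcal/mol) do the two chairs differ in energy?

2.60 kcal/mol

C1 and C2 have opposite parity, so for the trans isomer the two substituents are e,e in one chair and a,a in the other.
Chair I (acetyl axial, amino axial): E = 2.60 kcal/mol.
Chair II (acetyl equatorial, amino equatorial): E = 0.00 kcal/mol.
ΔE = 2.60 − 0.00 = 2.60 kcal/mol; chair II is more stable.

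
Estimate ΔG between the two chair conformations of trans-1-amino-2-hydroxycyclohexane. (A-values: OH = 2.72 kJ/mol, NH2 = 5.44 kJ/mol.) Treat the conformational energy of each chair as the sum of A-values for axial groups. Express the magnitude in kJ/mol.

C1 and C2 have opposite parity, so for the trans isomer the two substituents are e,e in one chair and a,a in the other.
Chair I (hydroxyl axial, amino axial): E = 8.16 kJ/mol.
Chair II (hydroxyl equatorial, amino equatorial): E = 0.00 kJ/mol.
ΔE = 8.16 − 0.00 = 8.16 kJ/mol; chair II is more stable.

8.16 kJ/mol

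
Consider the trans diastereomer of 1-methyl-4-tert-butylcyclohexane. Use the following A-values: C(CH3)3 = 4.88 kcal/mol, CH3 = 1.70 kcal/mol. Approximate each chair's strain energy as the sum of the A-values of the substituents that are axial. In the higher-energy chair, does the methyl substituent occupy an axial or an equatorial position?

axial

C1 and C4 have opposite parity, so for the trans isomer the two substituents are e,e in one chair and a,a in the other.
Chair I (tert-butyl axial, methyl axial): E = 6.58 kcal/mol.
Chair II (tert-butyl equatorial, methyl equatorial): E = 0.00 kcal/mol.
Chair I is the less stable (higher-energy) conformer, and in that chair the methyl group is axial.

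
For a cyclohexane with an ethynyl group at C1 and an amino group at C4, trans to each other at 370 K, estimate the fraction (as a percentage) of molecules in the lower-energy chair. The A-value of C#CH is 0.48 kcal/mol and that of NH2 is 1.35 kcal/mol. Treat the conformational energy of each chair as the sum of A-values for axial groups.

92.3%

C1 and C4 have opposite parity, so for the trans isomer the two substituents are e,e in one chair and a,a in the other.
Chair I (ethynyl axial, amino axial): E = 1.83 kcal/mol; chair II (ethynyl equatorial, amino equatorial): E = 0.00 kcal/mol.
ΔG = 1.83 kcal/mol between the two chairs.
K = exp(ΔG/RT) with R = 1.987×10⁻³ kcal mol⁻¹ K⁻¹ and T = 370 K gives K ≈ 12.1.
Fraction in the lower-energy chair = K/(K+1) = 92.3%.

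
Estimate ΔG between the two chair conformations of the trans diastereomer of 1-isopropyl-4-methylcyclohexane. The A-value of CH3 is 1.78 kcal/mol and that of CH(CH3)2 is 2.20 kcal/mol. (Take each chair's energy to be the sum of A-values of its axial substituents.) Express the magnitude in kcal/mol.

3.98 kcal/mol

C1 and C4 have opposite parity, so for the trans isomer the two substituents are e,e in one chair and a,a in the other.
Chair I (methyl axial, isopropyl axial): E = 3.98 kcal/mol.
Chair II (methyl equatorial, isopropyl equatorial): E = 0.00 kcal/mol.
ΔE = 3.98 − 0.00 = 3.98 kcal/mol; chair II is more stable.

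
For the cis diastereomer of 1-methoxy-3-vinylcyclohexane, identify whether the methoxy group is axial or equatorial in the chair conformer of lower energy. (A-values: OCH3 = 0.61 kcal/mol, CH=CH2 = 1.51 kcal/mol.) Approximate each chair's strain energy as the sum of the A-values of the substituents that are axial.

equatorial

C1 and C3 have the same parity, so for the cis isomer the two substituents are e,e in one chair and a,a in the other.
Chair I (methoxy axial, vinyl axial): E = 2.12 kcal/mol.
Chair II (methoxy equatorial, vinyl equatorial): E = 0.00 kcal/mol.
Chair II is the more stable (lower-energy) conformer, and in that chair the methoxy group is equatorial.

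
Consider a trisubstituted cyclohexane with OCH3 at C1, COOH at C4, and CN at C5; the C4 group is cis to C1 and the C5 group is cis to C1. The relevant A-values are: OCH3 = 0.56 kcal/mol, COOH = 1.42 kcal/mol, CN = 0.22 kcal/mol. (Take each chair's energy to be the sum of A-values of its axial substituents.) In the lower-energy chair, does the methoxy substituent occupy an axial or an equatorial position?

axial

Chair I (methoxy axial, carboxyl equatorial, cyano axial): E = 0.78 kcal/mol.
Chair II (methoxy equatorial, carboxyl axial, cyano equatorial): E = 1.42 kcal/mol.
Chair I is the more stable (lower-energy) conformer, and in that chair the methoxy group is axial.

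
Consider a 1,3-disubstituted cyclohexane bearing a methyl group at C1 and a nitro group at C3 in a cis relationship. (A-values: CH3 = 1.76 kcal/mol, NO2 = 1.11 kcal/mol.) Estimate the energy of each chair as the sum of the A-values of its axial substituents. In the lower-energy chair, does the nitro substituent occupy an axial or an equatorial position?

equatorial

C1 and C3 have the same parity, so for the cis isomer the two substituents are e,e in one chair and a,a in the other.
Chair I (methyl axial, nitro axial): E = 2.87 kcal/mol.
Chair II (methyl equatorial, nitro equatorial): E = 0.00 kcal/mol.
Chair II is the more stable (lower-energy) conformer, and in that chair the nitro group is equatorial.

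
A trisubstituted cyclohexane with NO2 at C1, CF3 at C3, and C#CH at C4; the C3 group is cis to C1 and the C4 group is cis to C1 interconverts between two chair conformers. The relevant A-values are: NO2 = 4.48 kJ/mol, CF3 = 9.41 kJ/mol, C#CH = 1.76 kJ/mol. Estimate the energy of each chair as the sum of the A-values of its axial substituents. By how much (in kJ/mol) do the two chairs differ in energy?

12.13 kJ/mol

Chair I (nitro axial, trifluoromethyl axial, ethynyl equatorial): E = 13.89 kJ/mol.
Chair II (nitro equatorial, trifluoromethyl equatorial, ethynyl axial): E = 1.76 kJ/mol.
ΔE = 13.89 − 1.76 = 12.13 kJ/mol; chair II is more stable.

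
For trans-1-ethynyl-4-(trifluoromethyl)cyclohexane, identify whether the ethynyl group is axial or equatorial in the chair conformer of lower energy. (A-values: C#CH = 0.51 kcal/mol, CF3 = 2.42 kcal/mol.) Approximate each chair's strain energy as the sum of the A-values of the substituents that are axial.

equatorial

C1 and C4 have opposite parity, so for the trans isomer the two substituents are e,e in one chair and a,a in the other.
Chair I (ethynyl axial, trifluoromethyl axial): E = 2.93 kcal/mol.
Chair II (ethynyl equatorial, trifluoromethyl equatorial): E = 0.00 kcal/mol.
Chair II is the more stable (lower-energy) conformer, and in that chair the ethynyl group is equatorial.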